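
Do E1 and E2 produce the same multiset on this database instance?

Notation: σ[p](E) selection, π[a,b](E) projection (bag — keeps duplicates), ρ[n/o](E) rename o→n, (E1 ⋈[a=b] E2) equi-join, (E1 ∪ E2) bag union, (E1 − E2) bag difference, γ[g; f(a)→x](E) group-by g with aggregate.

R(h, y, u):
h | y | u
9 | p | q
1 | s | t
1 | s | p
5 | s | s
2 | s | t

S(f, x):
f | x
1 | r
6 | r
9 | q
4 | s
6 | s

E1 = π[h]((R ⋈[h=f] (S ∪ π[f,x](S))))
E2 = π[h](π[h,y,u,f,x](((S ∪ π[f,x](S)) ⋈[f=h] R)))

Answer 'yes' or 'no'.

E1 row counts bottom-up:
  R → 5
  S → 5
  S → 5
  π[f,x](S) → 5
  (S ∪ π[f,x](S)) → 10
  (R ⋈[h=f] (S ∪ π[f,x](S))) → 6
  π[h]((R ⋈[h=f] (S ∪ π[f,x](S)))) → 6
E2 row counts bottom-up:
  S → 5
  S → 5
  π[f,x](S) → 5
  (S ∪ π[f,x](S)) → 10
  R → 5
  ((S ∪ π[f,x](S)) ⋈[f=h] R) → 6
  π[h,y,u,f,x](((S ∪ π[f,x](S)) ⋈[f=h] R)) → 6
  π[h](π[h,y,u,f,x](((S ∪ π[f,x](S)) ⋈[f=h] R))) → 6

E1 and E2 produce the same multiset:
h
1
1
1
1
9
9

yes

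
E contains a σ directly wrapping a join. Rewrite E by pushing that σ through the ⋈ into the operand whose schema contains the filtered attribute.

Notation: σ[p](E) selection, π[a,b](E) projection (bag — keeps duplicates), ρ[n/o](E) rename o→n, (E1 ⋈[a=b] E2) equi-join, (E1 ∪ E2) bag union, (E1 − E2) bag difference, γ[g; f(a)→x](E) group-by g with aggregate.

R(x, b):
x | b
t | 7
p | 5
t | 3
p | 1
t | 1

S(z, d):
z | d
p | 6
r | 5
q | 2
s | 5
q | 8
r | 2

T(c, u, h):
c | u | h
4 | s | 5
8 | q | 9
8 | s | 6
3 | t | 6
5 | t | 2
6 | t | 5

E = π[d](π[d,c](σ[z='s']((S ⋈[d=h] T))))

σ filters on z, owned by the left side.
E' = π[d](π[d,c]((σ[z='s'](S) ⋈[d=h] T)))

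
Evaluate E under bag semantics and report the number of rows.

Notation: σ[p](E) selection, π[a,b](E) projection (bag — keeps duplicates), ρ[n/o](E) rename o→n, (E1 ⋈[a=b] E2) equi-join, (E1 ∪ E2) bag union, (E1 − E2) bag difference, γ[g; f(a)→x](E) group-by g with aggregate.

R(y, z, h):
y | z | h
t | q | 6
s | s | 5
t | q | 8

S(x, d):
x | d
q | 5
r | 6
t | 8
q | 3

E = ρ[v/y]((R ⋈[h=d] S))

Subexpression sizes:
  R → 3
  S → 4
  (R ⋈[h=d] S) → 3
  ρ[v/y]((R ⋈[h=d] S)) → 3

|E| = 3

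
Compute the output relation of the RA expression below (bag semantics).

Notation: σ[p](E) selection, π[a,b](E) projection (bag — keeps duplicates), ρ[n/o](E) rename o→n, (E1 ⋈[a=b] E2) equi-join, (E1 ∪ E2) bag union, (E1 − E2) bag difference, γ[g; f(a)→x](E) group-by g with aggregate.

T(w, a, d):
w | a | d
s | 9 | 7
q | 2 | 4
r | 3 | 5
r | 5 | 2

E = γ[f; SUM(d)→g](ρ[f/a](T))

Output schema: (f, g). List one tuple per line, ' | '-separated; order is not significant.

Stepwise |·|:
  T → 4
  ρ[f/a](T) → 4
  γ[f; SUM(d)→g](ρ[f/a](T)) → 4

== RESULT ==
f | g
2 | 4
3 | 5
5 | 2
9 | 7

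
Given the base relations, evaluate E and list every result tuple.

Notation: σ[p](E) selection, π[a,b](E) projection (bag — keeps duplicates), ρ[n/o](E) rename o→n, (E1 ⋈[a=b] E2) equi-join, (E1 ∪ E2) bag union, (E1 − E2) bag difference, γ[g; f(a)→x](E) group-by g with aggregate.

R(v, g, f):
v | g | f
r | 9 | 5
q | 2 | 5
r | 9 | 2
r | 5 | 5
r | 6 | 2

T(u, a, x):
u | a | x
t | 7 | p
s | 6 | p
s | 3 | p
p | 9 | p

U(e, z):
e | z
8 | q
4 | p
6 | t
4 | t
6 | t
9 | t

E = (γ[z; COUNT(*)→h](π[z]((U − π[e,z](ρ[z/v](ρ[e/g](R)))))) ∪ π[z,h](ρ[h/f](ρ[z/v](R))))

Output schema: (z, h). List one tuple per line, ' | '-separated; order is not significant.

Subexpression sizes:
  U → 6
  R → 5
  ρ[e/g](R) → 5
  ρ[z/v](ρ[e/g](R)) → 5
  π[e,z](ρ[z/v](ρ[e/g](R))) → 5
  (U − π[e,z](ρ[z/v](ρ[e/g](R)))) → 6
  π[z]((U − π[e,z](ρ[z/v](ρ[e/g](R))))) → 6
  γ[z; COUNT(*)→h](π[z]((U − π[e,z](ρ[z/v](ρ[e/g](R)))))) → 3
  R → 5
  ρ[z/v](R) → 5
  ρ[h/f](ρ[z/v](R)) → 5
  π[z,h](ρ[h/f](ρ[z/v](R))) → 5
  (γ[z; COUNT(*)→h](π[z]((U − π[e,z](ρ[z/v](ρ[e/g](R)))))) ∪ π[z,h](ρ[h/f](ρ[z/v](R)))) → 8

== RESULT ==
z | h
p | 1
q | 1
q | 5
r | 2
r | 2
r | 5
r | 5
t | 4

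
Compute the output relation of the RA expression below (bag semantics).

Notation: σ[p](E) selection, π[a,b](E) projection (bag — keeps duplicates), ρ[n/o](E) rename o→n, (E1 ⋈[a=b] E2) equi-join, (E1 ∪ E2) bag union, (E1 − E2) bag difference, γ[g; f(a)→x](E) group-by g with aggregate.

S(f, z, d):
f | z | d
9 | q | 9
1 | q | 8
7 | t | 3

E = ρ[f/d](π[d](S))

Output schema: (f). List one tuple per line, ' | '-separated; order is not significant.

Subexpression sizes:
  S → 3
  π[d](S) → 3
  ρ[f/d](π[d](S)) → 3

== RESULT ==
f
3
8
9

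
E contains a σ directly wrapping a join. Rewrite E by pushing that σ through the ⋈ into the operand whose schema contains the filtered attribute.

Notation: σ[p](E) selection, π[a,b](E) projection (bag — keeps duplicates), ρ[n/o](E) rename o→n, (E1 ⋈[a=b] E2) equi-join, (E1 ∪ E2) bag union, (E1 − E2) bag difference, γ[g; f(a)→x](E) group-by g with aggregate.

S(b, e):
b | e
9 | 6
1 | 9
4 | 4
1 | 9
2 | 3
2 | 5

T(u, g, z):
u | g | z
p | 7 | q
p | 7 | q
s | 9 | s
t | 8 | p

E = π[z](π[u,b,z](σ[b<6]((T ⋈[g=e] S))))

σ filters on b, owned by the right side.
E' = π[z](π[u,b,z]((T ⋈[g=e] σ[b<6](S))))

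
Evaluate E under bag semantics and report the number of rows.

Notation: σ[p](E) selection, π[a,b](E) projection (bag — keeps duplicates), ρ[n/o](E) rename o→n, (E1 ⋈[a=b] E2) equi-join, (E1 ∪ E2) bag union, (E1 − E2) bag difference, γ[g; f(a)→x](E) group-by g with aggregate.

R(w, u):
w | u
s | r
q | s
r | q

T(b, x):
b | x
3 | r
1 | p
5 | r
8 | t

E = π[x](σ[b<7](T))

Row counts bottom-up:
  T → 4
  σ[b<7](T) → 3
  π[x](σ[b<7](T)) → 3

|E| = 3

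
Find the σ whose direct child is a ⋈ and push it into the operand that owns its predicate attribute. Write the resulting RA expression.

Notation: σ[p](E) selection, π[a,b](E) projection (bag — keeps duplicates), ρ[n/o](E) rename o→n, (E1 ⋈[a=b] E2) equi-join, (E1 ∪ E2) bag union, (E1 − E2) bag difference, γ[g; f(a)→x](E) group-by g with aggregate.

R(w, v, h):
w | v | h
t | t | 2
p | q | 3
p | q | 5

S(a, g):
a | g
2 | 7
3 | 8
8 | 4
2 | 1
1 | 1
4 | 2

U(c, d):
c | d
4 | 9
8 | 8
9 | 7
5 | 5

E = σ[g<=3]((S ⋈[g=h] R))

σ filters on g, owned by the left side.
E' = (σ[g<=3](S) ⋈[g=h] R)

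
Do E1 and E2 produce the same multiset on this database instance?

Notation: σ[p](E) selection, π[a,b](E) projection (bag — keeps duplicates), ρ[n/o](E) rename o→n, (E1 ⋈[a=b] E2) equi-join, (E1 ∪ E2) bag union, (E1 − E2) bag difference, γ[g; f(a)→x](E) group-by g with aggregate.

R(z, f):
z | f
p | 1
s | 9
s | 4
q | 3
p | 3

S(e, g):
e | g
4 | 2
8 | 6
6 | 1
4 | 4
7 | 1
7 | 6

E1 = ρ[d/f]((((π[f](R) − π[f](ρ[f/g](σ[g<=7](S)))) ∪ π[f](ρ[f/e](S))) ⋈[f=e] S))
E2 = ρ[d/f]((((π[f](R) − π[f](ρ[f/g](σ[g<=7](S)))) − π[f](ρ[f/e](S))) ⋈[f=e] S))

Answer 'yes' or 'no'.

E1 subexpression sizes:
  R → 5
  π[f](R) → 5
  S → 6
  σ[g<=7](S) → 6
  ρ[f/g](σ[g<=7](S)) → 6
  π[f](ρ[f/g](σ[g<=7](S))) → 6
  (π[f](R) − π[f](ρ[f/g](σ[g<=7](S)))) → 3
  S → 6
  ρ[f/e](S) → 6
  π[f](ρ[f/e](S)) → 6
  ((π[f](R) − π[f](ρ[f/g](σ[g<=7](S)))) ∪ π[f](ρ[f/e](S))) → 9
  S → 6
  (((π[f](R) − π[f](ρ[f/g](σ[g<=7](S)))) ∪ π[f](ρ[f/e](S))) ⋈[f=e] S) → 10
  ρ[d/f]((((π[f](R) − π[f](ρ[f/g](σ[g<=7](S)))) ∪ π[f](ρ[f/e](S))) ⋈[f=e] S)) → 10
E2 subexpression sizes:
  R → 5
  π[f](R) → 5
  S → 6
  σ[g<=7](S) → 6
  ρ[f/g](σ[g<=7](S)) → 6
  π[f](ρ[f/g](σ[g<=7](S))) → 6
  (π[f](R) − π[f](ρ[f/g](σ[g<=7](S)))) → 3
  S → 6
  ρ[f/e](S) → 6
  π[f](ρ[f/e](S)) → 6
  ((π[f](R) − π[f](ρ[f/g](σ[g<=7](S)))) − π[f](ρ[f/e](S))) → 3
  S → 6
  (((π[f](R) − π[f](ρ[f/g](σ[g<=7](S)))) − π[f](ρ[f/e](S))) ⋈[f=e] S) → 0
  ρ[d/f]((((π[f](R) − π[f](ρ[f/g](σ[g<=7](S)))) − π[f](ρ[f/e](S))) ⋈[f=e] S)) → 0

E1 result:
d | e | g
4 | 4 | 2
4 | 4 | 2
4 | 4 | 4
4 | 4 | 4
6 | 6 | 1
7 | 7 | 1
7 | 7 | 1
7 | 7 | 6
7 | 7 | 6
8 | 8 | 6
E2 result:
d | e | g
(0 rows)
Witness: (4, 4, 4) appears 2× in E1 but 0× in E2.

no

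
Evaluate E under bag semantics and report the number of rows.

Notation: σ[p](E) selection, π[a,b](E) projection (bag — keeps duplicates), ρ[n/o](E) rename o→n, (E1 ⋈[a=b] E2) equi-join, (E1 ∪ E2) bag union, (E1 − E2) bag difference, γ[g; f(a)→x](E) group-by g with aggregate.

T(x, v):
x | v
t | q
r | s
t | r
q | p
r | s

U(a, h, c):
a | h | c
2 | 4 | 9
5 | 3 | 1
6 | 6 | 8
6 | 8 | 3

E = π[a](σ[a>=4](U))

Stepwise |·|:
  U → 4
  σ[a>=4](U) → 3
  π[a](σ[a>=4](U)) → 3

|E| = 3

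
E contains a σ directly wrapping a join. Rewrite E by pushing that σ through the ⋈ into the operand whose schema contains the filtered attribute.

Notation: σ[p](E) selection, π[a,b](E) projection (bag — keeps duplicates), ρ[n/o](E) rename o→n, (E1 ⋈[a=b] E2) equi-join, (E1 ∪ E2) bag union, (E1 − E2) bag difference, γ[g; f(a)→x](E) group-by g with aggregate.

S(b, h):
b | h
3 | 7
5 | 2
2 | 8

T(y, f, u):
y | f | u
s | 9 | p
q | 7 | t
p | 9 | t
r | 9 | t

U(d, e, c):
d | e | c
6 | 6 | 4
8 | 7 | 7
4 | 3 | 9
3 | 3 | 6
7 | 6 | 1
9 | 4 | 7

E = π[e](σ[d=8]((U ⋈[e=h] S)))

σ filters on d, owned by the left side.
E' = π[e]((σ[d=8](U) ⋈[e=h] S))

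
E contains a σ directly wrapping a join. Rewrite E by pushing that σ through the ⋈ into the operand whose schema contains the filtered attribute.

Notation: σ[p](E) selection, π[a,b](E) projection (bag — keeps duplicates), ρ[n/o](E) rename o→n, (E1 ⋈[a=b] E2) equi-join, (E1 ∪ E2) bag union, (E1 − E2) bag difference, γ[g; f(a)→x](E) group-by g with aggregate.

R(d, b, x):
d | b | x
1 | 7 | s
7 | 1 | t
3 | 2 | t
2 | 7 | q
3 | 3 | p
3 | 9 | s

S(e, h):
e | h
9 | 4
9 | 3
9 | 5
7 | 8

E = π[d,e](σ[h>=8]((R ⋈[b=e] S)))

σ filters on h, owned by the right side.
E' = π[d,e]((R ⋈[b=e] σ[h>=8](S)))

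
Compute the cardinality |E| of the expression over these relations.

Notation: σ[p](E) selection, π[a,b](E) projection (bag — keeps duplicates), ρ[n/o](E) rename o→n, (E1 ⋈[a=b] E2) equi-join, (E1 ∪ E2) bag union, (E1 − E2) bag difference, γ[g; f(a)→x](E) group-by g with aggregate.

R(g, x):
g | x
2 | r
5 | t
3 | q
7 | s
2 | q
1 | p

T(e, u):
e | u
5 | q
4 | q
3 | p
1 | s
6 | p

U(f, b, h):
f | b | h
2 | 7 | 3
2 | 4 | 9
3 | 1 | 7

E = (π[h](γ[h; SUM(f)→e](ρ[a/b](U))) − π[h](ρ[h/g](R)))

Stepwise |·|:
  U → 3
  ρ[a/b](U) → 3
  γ[h; SUM(f)→e](ρ[a/b](U)) → 3
  π[h](γ[h; SUM(f)→e](ρ[a/b](U))) → 3
  R → 6
  ρ[h/g](R) → 6
  π[h](ρ[h/g](R)) → 6
  (π[h](γ[h; SUM(f)→e](ρ[a/b](U))) − π[h](ρ[h/g](R))) → 1

|E| = 1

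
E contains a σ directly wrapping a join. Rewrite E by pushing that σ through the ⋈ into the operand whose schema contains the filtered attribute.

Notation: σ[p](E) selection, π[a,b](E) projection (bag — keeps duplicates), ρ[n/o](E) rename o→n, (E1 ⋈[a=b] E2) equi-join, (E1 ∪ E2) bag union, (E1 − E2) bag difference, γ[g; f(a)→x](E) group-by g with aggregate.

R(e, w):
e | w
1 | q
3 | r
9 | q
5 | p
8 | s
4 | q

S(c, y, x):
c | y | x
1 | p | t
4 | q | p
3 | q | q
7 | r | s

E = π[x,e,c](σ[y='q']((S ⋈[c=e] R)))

σ filters on y, owned by the left side.
E' = π[x,e,c]((σ[y='q'](S) ⋈[c=e] R))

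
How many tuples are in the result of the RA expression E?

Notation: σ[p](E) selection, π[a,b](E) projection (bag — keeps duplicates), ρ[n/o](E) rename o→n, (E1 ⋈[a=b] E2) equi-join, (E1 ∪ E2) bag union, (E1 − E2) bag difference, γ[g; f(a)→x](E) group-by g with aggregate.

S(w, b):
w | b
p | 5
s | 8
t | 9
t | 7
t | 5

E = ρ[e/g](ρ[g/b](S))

Stepwise |·|:
  S → 5
  ρ[g/b](S) → 5
  ρ[e/g](ρ[g/b](S)) → 5

|E| = 5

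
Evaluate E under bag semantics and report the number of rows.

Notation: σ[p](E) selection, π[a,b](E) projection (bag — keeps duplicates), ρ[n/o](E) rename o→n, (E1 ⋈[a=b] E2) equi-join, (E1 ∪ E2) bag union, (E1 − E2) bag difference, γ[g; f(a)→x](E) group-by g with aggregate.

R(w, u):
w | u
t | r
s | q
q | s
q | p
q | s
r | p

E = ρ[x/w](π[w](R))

Stepwise |·|:
  R → 6
  π[w](R) → 6
  ρ[x/w](π[w](R)) → 6

|E| = 6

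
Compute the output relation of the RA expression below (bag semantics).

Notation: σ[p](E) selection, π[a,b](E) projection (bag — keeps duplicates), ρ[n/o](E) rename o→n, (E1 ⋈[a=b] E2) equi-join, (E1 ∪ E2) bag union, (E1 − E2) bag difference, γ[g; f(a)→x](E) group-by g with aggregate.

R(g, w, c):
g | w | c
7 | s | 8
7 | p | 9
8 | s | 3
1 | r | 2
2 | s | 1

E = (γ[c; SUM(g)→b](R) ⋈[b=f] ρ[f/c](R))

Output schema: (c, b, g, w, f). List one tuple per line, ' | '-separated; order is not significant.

Subexpression sizes:
  R → 5
  γ[c; SUM(g)→b](R) → 5
  R → 5
  ρ[f/c](R) → 5
  (γ[c; SUM(g)→b](R) ⋈[b=f] ρ[f/c](R)) → 3

== RESULT ==
c | b | g | w | f
1 | 2 | 1 | r | 2
2 | 1 | 2 | s | 1
3 | 8 | 7 | s | 8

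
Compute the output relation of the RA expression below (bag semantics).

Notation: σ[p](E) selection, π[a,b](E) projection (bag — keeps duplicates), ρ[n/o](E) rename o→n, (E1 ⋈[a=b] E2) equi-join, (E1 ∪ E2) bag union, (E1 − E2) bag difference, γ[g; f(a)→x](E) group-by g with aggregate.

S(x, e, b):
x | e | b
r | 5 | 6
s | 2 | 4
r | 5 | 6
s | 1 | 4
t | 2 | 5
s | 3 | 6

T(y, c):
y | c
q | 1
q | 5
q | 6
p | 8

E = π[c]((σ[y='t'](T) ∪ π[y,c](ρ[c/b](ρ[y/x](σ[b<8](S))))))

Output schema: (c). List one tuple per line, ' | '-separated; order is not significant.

Subexpression sizes:
  T → 4
  σ[y='t'](T) → 0
  S → 6
  σ[b<8](S) → 6
  ρ[y/x](σ[b<8](S)) → 6
  ρ[c/b](ρ[y/x](σ[b<8](S))) → 6
  π[y,c](ρ[c/b](ρ[y/x](σ[b<8](S)))) → 6
  (σ[y='t'](T) ∪ π[y,c](ρ[c/b](ρ[y/x](σ[b<8](S))))) → 6
  π[c]((σ[y='t'](T) ∪ π[y,c](ρ[c/b](ρ[y/x](σ[b<8](S)))))) → 6

== RESULT ==
c
4
4
5
6
6
6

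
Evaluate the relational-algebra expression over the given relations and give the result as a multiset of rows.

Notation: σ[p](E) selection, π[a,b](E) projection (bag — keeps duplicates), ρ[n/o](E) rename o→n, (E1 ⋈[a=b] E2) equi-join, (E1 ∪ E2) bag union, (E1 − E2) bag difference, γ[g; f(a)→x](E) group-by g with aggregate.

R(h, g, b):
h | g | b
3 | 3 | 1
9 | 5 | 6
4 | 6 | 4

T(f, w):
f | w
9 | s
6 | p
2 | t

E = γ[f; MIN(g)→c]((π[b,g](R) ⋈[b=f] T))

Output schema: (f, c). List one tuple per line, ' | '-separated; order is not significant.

Row counts bottom-up:
  R → 3
  π[b,g](R) → 3
  T → 3
  (π[b,g](R) ⋈[b=f] T) → 1
  γ[f; MIN(g)→c]((π[b,g](R) ⋈[b=f] T)) → 1

== RESULT ==
f | c
6 | 5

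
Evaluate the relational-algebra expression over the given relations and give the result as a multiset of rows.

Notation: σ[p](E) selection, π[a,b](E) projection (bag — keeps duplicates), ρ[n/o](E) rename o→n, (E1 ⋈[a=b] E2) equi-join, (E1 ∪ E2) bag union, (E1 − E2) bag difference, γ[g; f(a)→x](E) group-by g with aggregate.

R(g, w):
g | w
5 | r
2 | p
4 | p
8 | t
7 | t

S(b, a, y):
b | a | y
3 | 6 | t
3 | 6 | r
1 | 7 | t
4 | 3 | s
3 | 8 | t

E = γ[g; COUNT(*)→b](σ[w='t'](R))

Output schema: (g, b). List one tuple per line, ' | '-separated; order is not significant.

Row counts bottom-up:
  R → 5
  σ[w='t'](R) → 2
  γ[g; COUNT(*)→b](σ[w='t'](R)) → 2

== RESULT ==
g | b
7 | 1
8 | 1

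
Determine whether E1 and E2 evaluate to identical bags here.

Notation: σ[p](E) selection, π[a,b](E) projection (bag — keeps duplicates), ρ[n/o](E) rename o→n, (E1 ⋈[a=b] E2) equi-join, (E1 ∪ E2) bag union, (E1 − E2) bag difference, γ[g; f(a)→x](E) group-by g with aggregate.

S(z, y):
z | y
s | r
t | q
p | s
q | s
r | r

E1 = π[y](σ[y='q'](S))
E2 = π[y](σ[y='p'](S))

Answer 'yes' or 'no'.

E1 stepwise |·|:
  S → 5
  σ[y='q'](S) → 1
  π[y](σ[y='q'](S)) → 1
E2 stepwise |·|:
  S → 5
  σ[y='p'](S) → 0
  π[y](σ[y='p'](S)) → 0

E1 result:
y
q
E2 result:
y
(0 rows)
Witness: ('q',) appears 1× in E1 but 0× in E2.

no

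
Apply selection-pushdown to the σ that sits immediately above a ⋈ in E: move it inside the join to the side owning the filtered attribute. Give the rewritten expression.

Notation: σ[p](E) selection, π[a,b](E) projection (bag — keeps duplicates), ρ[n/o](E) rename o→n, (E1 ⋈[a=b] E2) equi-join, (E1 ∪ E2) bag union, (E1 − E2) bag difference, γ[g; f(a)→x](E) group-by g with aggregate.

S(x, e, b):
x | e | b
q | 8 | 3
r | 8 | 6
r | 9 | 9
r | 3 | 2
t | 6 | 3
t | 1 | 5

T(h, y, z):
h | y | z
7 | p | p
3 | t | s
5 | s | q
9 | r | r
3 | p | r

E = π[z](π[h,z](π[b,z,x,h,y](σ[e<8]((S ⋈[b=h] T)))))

σ filters on e, owned by the left side.
E' = π[z](π[h,z](π[b,z,x,h,y]((σ[e<8](S) ⋈[b=h] T))))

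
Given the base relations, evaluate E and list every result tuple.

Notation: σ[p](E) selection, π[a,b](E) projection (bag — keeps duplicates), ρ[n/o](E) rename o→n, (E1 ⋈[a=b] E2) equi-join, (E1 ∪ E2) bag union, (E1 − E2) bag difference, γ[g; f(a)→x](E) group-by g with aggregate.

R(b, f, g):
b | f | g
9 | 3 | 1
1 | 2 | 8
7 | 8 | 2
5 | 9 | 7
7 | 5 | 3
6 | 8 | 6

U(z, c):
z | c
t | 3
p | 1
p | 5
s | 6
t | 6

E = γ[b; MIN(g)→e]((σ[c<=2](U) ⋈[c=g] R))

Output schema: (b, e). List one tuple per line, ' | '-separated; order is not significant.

Stepwise |·|:
  U → 5
  σ[c<=2](U) → 1
  R → 6
  (σ[c<=2](U) ⋈[c=g] R) → 1
  γ[b; MIN(g)→e]((σ[c<=2](U) ⋈[c=g] R)) → 1

== RESULT ==
b | e
9 | 1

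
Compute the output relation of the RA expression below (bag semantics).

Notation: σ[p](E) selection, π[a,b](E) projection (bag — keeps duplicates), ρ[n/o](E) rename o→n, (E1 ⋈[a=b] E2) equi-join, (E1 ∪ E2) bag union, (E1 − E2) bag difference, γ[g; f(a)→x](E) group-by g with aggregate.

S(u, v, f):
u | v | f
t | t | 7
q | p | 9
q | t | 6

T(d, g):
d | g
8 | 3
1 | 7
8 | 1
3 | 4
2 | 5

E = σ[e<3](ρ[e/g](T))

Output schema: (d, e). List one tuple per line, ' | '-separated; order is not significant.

Subexpression sizes:
  T → 5
  ρ[e/g](T) → 5
  σ[e<3](ρ[e/g](T)) → 1

== RESULT ==
d | e
8 | 1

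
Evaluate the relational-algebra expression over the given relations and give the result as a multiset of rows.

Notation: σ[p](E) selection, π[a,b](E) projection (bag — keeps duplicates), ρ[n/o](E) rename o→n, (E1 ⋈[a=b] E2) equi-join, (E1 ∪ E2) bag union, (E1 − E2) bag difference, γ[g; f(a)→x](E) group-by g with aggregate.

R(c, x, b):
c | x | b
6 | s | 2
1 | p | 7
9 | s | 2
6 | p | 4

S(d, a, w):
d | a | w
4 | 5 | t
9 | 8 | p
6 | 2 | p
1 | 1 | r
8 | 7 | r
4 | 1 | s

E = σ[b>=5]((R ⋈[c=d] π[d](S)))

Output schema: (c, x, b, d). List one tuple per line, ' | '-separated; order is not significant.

Row counts bottom-up:
  R → 4
  S → 6
  π[d](S) → 6
  (R ⋈[c=d] π[d](S)) → 4
  σ[b>=5]((R ⋈[c=d] π[d](S))) → 1

== RESULT ==
c | x | b | d
1 | p | 7 | 1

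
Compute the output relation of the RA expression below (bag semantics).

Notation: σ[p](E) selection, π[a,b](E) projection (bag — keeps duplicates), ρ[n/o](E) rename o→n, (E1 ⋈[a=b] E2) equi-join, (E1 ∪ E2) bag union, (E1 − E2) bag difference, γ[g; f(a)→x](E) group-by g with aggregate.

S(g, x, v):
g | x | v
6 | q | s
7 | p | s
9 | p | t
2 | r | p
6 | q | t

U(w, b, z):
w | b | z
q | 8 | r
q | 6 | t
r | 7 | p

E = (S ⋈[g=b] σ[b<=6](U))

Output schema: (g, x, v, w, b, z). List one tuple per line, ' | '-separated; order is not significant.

Row counts bottom-up:
  S → 5
  U → 3
  σ[b<=6](U) → 1
  (S ⋈[g=b] σ[b<=6](U)) → 2

== RESULT ==
g | x | v | w | b | z
6 | q | s | q | 6 | t
6 | q | t | q | 6 | t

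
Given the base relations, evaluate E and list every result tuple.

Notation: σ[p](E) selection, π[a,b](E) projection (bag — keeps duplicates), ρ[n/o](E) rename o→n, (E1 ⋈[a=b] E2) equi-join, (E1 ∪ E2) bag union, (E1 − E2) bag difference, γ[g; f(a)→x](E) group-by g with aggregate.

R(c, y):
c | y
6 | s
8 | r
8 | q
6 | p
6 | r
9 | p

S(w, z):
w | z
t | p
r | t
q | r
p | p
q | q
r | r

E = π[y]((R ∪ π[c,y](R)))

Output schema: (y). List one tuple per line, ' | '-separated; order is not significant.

Per-node cardinality:
  R → 6
  R → 6
  π[c,y](R) → 6
  (R ∪ π[c,y](R)) → 12
  π[y]((R ∪ π[c,y](R))) → 12

== RESULT ==
y
p
p
p
p
q
q
r
r
r
r
s
s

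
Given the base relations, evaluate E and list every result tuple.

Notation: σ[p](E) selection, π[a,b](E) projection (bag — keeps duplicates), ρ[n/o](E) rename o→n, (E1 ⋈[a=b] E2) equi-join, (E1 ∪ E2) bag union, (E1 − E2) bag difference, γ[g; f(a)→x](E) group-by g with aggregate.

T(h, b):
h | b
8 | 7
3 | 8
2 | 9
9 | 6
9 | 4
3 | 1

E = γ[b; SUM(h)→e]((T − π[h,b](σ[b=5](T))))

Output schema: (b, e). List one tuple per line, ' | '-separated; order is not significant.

Subexpression sizes:
  T → 6
  T → 6
  σ[b=5](T) → 0
  π[h,b](σ[b=5](T)) → 0
  (T − π[h,b](σ[b=5](T))) → 6
  γ[b; SUM(h)→e]((T − π[h,b](σ[b=5](T)))) → 6

== RESULT ==
b | e
1 | 3
4 | 9
6 | 9
7 | 8
8 | 3
9 | 2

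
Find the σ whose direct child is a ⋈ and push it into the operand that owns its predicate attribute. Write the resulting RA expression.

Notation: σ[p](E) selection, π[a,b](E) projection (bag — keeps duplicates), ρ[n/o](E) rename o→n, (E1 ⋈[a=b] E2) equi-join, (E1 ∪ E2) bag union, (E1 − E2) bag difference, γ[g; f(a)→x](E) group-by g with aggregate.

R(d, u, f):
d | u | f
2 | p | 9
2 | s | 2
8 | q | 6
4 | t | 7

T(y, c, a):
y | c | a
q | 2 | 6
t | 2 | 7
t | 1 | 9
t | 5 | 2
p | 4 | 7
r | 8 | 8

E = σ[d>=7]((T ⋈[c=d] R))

σ filters on d, owned by the right side.
E' = (T ⋈[c=d] σ[d>=7](R))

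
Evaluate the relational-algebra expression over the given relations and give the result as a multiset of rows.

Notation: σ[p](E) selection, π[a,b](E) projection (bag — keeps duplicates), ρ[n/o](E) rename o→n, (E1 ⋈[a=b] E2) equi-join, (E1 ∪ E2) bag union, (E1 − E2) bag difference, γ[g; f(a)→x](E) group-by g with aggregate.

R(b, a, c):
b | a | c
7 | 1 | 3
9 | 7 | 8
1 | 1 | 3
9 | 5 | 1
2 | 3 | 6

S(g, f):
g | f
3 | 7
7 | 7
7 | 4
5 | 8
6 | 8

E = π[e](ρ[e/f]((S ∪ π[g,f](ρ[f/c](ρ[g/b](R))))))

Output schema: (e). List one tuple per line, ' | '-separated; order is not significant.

Stepwise |·|:
  S → 5
  R → 5
  ρ[g/b](R) → 5
  ρ[f/c](ρ[g/b](R)) → 5
  π[g,f](ρ[f/c](ρ[g/b](R))) → 5
  (S ∪ π[g,f](ρ[f/c](ρ[g/b](R)))) → 10
  ρ[e/f]((S ∪ π[g,f](ρ[f/c](ρ[g/b](R))))) → 10
  π[e](ρ[e/f]((S ∪ π[g,f](ρ[f/c](ρ[g/b](R)))))) → 10

== RESULT ==
e
1
3
3
4
6
7
7
8
8
8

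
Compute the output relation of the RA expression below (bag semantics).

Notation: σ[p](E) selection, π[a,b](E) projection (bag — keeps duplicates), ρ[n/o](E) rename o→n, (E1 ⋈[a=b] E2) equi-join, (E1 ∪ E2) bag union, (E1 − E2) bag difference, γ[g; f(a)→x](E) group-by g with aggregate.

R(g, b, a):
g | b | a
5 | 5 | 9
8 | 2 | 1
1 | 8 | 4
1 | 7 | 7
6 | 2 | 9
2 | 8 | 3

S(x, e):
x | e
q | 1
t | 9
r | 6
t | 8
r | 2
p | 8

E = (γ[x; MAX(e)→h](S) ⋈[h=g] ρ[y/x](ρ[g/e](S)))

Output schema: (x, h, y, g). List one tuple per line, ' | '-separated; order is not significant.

Row counts bottom-up:
  S → 6
  γ[x; MAX(e)→h](S) → 4
  S → 6
  ρ[g/e](S) → 6
  ρ[y/x](ρ[g/e](S)) → 6
  (γ[x; MAX(e)→h](S) ⋈[h=g] ρ[y/x](ρ[g/e](S))) → 5

== RESULT ==
x | h | y | g
p | 8 | p | 8
p | 8 | t | 8
q | 1 | q | 1
r | 6 | r | 6
t | 9 | t | 9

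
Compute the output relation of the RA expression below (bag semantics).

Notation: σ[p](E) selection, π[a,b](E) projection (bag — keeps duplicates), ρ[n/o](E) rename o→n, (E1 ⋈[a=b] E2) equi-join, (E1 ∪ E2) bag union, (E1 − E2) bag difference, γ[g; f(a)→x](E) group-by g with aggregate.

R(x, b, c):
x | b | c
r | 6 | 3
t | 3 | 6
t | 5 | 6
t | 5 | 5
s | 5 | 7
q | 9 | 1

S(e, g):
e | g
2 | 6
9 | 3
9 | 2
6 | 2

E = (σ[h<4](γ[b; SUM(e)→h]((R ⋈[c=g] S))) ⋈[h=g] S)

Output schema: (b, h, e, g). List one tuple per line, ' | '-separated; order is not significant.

Stepwise |·|:
  R → 6
  S → 4
  (R ⋈[c=g] S) → 3
  γ[b; SUM(e)→h]((R ⋈[c=g] S)) → 3
  σ[h<4](γ[b; SUM(e)→h]((R ⋈[c=g] S))) → 2
  S → 4
  (σ[h<4](γ[b; SUM(e)→h]((R ⋈[c=g] S))) ⋈[h=g] S) → 4

== RESULT ==
b | h | e | g
3 | 2 | 6 | 2
3 | 2 | 9 | 2
5 | 2 | 6 | 2
5 | 2 | 9 | 2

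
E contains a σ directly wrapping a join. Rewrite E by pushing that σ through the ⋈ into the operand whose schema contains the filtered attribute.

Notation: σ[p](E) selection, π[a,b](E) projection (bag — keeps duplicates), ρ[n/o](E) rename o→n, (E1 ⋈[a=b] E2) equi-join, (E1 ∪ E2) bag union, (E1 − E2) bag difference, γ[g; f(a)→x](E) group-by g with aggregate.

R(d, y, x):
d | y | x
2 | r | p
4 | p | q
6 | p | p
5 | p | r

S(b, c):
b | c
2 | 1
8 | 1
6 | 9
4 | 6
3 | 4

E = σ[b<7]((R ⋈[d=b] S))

σ filters on b, owned by the right side.
E' = (R ⋈[d=b] σ[b<7](S))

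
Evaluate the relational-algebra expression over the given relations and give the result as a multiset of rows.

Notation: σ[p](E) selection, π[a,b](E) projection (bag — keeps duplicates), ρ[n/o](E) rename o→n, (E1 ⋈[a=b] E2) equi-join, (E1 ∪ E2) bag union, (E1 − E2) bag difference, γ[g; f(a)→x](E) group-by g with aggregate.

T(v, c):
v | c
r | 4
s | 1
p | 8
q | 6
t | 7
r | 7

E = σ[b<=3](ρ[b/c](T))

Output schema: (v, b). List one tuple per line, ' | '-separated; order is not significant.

Stepwise |·|:
  T → 6
  ρ[b/c](T) → 6
  σ[b<=3](ρ[b/c](T)) → 1

== RESULT ==
v | b
s | 1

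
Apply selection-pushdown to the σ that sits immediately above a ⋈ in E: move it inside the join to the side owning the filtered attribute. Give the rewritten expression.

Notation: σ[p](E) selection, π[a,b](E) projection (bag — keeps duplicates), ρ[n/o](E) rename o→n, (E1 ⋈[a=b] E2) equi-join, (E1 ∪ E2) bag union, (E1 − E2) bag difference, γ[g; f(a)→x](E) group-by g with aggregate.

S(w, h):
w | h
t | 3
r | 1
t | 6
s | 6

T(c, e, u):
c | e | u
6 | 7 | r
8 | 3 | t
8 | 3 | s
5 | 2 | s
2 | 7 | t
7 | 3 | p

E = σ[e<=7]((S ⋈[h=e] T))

σ filters on e, owned by the right side.
E' = (S ⋈[h=e] σ[e<=7](T))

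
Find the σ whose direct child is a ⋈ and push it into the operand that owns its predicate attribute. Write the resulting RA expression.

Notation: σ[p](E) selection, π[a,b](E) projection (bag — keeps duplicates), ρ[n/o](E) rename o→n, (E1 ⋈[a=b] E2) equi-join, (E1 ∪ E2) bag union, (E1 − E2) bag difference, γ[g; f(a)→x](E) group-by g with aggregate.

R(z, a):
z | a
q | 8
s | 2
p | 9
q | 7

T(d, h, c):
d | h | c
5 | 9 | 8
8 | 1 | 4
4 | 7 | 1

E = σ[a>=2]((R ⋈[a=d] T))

σ filters on a, owned by the left side.
E' = (σ[a>=2](R) ⋈[a=d] T)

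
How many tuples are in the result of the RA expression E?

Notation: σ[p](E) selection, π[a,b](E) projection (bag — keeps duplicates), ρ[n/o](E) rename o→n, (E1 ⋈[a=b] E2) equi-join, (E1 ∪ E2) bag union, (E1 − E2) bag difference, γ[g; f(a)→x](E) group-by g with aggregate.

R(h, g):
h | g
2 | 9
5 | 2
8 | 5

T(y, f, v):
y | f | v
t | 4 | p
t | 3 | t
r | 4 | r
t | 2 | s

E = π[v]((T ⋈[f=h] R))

Per-node cardinality:
  T → 4
  R → 3
  (T ⋈[f=h] R) → 1
  π[v]((T ⋈[f=h] R)) → 1

|E| = 1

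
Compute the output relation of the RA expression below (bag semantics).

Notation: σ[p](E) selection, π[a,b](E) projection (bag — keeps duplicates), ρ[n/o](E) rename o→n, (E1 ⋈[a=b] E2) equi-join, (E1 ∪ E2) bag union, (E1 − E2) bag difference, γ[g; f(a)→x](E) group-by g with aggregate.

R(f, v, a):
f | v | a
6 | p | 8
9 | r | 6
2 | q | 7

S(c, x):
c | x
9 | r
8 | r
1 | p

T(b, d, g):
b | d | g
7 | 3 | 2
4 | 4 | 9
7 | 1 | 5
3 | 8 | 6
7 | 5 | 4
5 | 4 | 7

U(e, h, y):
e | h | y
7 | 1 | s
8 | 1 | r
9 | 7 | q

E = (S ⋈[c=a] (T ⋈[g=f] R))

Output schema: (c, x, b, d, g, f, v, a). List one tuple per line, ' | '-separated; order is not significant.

Row counts bottom-up:
  S → 3
  T → 6
  R → 3
  (T ⋈[g=f] R) → 3
  (S ⋈[c=a] (T ⋈[g=f] R)) → 1

== RESULT ==
c | x | b | d | g | f | v | a
8 | r | 3 | 8 | 6 | 6 | p | 8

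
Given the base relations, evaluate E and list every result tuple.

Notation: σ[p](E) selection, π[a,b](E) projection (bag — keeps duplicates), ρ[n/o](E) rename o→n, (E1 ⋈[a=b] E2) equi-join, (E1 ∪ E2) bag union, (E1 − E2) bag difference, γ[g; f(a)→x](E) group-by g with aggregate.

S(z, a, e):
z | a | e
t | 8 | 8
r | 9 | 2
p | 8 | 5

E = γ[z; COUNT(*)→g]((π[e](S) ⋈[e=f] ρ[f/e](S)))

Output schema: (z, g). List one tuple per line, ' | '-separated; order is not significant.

Subexpression sizes:
  S → 3
  π[e](S) → 3
  S → 3
  ρ[f/e](S) → 3
  (π[e](S) ⋈[e=f] ρ[f/e](S)) → 3
  γ[z; COUNT(*)→g]((π[e](S) ⋈[e=f] ρ[f/e](S))) → 3

== RESULT ==
z | g
p | 1
r | 1
t | 1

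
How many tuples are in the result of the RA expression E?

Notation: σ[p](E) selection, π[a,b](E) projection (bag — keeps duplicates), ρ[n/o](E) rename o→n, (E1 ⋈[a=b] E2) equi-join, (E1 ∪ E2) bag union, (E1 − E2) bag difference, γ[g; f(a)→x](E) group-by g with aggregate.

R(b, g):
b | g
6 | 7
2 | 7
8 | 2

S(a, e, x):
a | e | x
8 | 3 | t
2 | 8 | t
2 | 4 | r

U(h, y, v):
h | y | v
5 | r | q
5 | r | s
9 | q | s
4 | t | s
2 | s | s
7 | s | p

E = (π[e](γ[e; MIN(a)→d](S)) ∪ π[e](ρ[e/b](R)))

Per-node cardinality:
  S → 3
  γ[e; MIN(a)→d](S) → 3
  π[e](γ[e; MIN(a)→d](S)) → 3
  R → 3
  ρ[e/b](R) → 3
  π[e](ρ[e/b](R)) → 3
  (π[e](γ[e; MIN(a)→d](S)) ∪ π[e](ρ[e/b](R))) → 6

|E| = 6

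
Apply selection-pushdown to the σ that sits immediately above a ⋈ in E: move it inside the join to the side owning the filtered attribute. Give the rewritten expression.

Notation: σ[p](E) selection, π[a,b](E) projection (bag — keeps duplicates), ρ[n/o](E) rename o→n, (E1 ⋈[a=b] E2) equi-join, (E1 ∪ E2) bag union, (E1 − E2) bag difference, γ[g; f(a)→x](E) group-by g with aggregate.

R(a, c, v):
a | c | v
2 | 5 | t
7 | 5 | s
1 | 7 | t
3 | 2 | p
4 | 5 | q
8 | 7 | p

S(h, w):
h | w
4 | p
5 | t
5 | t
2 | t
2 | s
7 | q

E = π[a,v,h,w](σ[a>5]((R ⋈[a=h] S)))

σ filters on a, owned by the left side.
E' = π[a,v,h,w]((σ[a>5](R) ⋈[a=h] S))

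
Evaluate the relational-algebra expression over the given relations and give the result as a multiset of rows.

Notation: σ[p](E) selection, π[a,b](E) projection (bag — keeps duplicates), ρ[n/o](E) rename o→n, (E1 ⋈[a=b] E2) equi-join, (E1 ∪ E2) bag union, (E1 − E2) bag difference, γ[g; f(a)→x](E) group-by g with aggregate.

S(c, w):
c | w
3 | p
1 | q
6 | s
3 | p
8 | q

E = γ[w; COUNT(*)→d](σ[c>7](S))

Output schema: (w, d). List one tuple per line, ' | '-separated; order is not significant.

Per-node cardinality:
  S → 5
  σ[c>7](S) → 1
  γ[w; COUNT(*)→d](σ[c>7](S)) → 1

== RESULT ==
w | d
q | 1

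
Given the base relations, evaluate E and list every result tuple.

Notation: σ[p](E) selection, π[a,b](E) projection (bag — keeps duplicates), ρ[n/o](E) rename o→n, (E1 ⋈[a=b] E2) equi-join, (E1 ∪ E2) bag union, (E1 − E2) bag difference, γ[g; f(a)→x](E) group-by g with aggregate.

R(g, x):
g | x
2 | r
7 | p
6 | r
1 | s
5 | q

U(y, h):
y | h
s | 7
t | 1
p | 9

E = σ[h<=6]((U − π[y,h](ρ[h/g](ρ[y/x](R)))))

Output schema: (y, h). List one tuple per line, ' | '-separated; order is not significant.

Subexpression sizes:
  U → 3
  R → 5
  ρ[y/x](R) → 5
  ρ[h/g](ρ[y/x](R)) → 5
  π[y,h](ρ[h/g](ρ[y/x](R))) → 5
  (U − π[y,h](ρ[h/g](ρ[y/x](R)))) → 3
  σ[h<=6]((U − π[y,h](ρ[h/g](ρ[y/x](R))))) → 1

== RESULT ==
y | h
t | 1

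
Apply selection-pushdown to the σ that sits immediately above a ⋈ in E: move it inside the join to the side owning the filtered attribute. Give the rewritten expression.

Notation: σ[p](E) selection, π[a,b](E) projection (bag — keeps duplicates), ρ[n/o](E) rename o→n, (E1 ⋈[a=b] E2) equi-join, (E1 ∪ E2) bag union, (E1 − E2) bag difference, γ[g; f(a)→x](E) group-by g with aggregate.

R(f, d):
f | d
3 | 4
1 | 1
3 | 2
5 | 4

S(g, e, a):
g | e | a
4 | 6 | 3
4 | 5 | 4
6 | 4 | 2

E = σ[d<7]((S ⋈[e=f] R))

σ filters on d, owned by the right side.
E' = (S ⋈[e=f] σ[d<7](R))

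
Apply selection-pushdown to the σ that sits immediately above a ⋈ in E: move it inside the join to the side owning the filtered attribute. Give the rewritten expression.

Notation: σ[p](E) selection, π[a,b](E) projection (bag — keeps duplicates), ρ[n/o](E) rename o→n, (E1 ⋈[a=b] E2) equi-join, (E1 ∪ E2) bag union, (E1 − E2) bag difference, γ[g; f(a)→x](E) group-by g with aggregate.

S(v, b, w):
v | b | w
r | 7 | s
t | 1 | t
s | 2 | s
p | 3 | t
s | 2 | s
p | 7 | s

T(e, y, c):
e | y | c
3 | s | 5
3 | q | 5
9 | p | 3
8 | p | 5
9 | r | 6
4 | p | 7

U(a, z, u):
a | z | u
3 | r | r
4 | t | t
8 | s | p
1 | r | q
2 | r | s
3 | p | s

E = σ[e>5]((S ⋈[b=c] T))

σ filters on e, owned by the right side.
E' = (S ⋈[b=c] σ[e>5](T))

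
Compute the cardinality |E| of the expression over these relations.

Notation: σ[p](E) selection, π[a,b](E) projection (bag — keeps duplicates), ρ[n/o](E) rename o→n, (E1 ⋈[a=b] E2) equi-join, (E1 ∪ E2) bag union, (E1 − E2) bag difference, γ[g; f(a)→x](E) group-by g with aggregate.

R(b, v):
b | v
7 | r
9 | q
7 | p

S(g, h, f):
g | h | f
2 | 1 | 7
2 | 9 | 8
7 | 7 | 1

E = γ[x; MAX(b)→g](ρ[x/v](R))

Per-node cardinality:
  R → 3
  ρ[x/v](R) → 3
  γ[x; MAX(b)→g](ρ[x/v](R)) → 3

|E| = 3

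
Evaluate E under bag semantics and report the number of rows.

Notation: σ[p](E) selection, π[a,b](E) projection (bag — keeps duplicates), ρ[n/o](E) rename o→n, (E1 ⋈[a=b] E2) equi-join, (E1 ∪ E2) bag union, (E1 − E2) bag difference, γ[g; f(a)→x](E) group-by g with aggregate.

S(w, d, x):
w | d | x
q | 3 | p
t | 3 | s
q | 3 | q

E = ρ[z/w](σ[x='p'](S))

Subexpression sizes:
  S → 3
  σ[x='p'](S) → 1
  ρ[z/w](σ[x='p'](S)) → 1

|E| = 1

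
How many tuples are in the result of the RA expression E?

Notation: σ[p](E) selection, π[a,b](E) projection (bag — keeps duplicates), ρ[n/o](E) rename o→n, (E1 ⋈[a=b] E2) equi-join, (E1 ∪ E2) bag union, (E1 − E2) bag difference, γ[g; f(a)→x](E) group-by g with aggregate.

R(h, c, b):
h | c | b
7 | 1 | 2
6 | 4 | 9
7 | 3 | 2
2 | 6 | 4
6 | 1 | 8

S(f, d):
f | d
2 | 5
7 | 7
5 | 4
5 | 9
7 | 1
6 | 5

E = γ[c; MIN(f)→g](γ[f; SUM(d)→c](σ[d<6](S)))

Stepwise |·|:
  S → 6
  σ[d<6](S) → 4
  γ[f; SUM(d)→c](σ[d<6](S)) → 4
  γ[c; MIN(f)→g](γ[f; SUM(d)→c](σ[d<6](S))) → 3

|E| = 3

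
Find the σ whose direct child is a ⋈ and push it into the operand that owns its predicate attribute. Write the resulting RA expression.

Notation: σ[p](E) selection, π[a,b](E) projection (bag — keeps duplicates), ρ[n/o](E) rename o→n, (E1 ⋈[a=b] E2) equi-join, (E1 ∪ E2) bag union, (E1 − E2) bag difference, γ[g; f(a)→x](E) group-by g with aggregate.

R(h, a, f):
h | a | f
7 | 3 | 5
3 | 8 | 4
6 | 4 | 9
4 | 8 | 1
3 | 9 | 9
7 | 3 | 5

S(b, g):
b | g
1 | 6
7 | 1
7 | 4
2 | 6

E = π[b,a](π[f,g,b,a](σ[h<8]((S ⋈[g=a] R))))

σ filters on h, owned by the right side.
E' = π[b,a](π[f,g,b,a]((S ⋈[g=a] σ[h<8](R))))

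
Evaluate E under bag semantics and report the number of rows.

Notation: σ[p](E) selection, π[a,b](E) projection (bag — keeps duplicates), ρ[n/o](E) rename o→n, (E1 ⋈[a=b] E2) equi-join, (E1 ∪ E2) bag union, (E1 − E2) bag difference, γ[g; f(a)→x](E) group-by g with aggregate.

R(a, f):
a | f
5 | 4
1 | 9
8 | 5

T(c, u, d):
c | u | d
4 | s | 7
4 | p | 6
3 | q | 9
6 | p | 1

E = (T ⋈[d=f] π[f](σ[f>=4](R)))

Per-node cardinality:
  T → 4
  R → 3
  σ[f>=4](R) → 3
  π[f](σ[f>=4](R)) → 3
  (T ⋈[d=f] π[f](σ[f>=4](R))) → 1

|E| = 1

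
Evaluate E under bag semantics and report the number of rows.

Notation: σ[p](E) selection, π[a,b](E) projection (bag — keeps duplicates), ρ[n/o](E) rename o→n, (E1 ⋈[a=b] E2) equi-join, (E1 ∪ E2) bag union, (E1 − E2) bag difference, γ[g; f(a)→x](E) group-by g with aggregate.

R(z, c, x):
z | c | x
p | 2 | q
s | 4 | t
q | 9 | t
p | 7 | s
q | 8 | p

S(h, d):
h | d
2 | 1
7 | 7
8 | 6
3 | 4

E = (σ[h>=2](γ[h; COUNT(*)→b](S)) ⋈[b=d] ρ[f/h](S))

Stepwise |·|:
  S → 4
  γ[h; COUNT(*)→b](S) → 4
  σ[h>=2](γ[h; COUNT(*)→b](S)) → 4
  S → 4
  ρ[f/h](S) → 4
  (σ[h>=2](γ[h; COUNT(*)→b](S)) ⋈[b=d] ρ[f/h](S)) → 4

|E| = 4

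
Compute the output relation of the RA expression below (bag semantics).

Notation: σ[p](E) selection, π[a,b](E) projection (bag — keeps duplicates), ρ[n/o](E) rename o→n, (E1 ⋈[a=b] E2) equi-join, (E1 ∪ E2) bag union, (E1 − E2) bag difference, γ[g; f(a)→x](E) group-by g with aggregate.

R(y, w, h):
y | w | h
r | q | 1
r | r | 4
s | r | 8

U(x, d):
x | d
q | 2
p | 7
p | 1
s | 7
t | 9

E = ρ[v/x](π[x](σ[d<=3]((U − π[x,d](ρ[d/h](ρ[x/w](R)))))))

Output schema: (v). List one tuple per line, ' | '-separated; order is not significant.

Row counts bottom-up:
  U → 5
  R → 3
  ρ[x/w](R) → 3
  ρ[d/h](ρ[x/w](R)) → 3
  π[x,d](ρ[d/h](ρ[x/w](R))) → 3
  (U − π[x,d](ρ[d/h](ρ[x/w](R)))) → 5
  σ[d<=3]((U − π[x,d](ρ[d/h](ρ[x/w](R))))) → 2
  π[x](σ[d<=3]((U − π[x,d](ρ[d/h](ρ[x/w](R)))))) → 2
  ρ[v/x](π[x](σ[d<=3]((U − π[x,d](ρ[d/h](ρ[x/w](R))))))) → 2

== RESULT ==
v
p
q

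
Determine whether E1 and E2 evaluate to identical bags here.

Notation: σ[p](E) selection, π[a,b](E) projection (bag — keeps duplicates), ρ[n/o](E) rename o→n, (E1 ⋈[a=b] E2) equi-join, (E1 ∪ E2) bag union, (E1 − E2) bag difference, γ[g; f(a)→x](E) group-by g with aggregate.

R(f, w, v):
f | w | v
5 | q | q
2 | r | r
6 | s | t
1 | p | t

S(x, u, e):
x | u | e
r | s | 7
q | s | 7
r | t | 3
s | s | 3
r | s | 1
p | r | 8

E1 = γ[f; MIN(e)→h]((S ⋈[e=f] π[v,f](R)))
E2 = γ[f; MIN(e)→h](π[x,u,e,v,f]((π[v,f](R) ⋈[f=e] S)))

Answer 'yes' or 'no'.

E1 stepwise |·|:
  S → 6
  R → 4
  π[v,f](R) → 4
  (S ⋈[e=f] π[v,f](R)) → 1
  γ[f; MIN(e)→h]((S ⋈[e=f] π[v,f](R))) → 1
E2 stepwise |·|:
  R → 4
  π[v,f](R) → 4
  S → 6
  (π[v,f](R) ⋈[f=e] S) → 1
  π[x,u,e,v,f]((π[v,f](R) ⋈[f=e] S)) → 1
  γ[f; MIN(e)→h](π[x,u,e,v,f]((π[v,f](R) ⋈[f=e] S))) → 1

E1 and E2 produce the same multiset:
f | h
1 | 1

yes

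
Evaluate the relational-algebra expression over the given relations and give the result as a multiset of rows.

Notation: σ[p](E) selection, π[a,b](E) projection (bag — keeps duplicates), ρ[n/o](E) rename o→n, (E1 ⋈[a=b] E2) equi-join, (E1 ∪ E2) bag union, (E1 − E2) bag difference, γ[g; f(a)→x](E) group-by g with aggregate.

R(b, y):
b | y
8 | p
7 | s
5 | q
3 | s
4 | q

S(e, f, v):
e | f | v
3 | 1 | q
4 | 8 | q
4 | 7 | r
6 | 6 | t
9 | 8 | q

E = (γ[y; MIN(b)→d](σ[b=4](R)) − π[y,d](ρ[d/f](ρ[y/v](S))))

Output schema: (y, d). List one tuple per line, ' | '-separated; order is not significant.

Stepwise |·|:
  R → 5
  σ[b=4](R) → 1
  γ[y; MIN(b)→d](σ[b=4](R)) → 1
  S → 5
  ρ[y/v](S) → 5
  ρ[d/f](ρ[y/v](S)) → 5
  π[y,d](ρ[d/f](ρ[y/v](S))) → 5
  (γ[y; MIN(b)→d](σ[b=4](R)) − π[y,d](ρ[d/f](ρ[y/v](S)))) → 1

== RESULT ==
y | d
q | 4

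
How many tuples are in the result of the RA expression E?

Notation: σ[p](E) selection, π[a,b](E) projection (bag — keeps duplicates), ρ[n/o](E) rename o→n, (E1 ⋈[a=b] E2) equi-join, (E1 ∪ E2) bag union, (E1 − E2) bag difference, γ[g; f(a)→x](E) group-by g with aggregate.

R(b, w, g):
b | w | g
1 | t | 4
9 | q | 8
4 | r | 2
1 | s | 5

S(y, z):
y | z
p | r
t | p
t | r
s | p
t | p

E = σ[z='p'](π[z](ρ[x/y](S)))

Subexpression sizes:
  S → 5
  ρ[x/y](S) → 5
  π[z](ρ[x/y](S)) → 5
  σ[z='p'](π[z](ρ[x/y](S))) → 3

|E| = 3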